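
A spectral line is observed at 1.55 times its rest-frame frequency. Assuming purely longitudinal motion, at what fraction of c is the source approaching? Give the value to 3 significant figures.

β ≈ 0.412

f_obs/f_src = √((1+β)/(1−β)) = 1.55  ⇒  (1+β)/(1−β) = 2.4025
β = |1 − D²|/(1 + D²) = |1 − 2.4025|/(1 + 2.4025) = 0.412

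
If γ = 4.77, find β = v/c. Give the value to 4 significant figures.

β ≈ 0.9778

β = √(1 − 1/γ²) = √(1 − 1/4.77²) = √(0.956050) = 0.9778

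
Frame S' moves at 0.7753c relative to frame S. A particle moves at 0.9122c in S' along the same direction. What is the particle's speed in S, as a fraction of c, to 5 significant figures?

Relativistic velocity addition: u = (u' + v)/(1 + u'v/c²)
= (0.9122 + 0.7753)/(1 + 0.9122×0.7753) = 1.6875/1.707229 = 0.98844

u ≈ 0.98844c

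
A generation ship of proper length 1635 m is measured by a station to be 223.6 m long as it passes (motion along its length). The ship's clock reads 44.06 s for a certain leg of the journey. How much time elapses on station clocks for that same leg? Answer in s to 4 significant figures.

Length contraction ⇒ γ = L₀/L = 1635/223.6 = 7.31216
Time dilation: Δt = γτ₀ = 7.31216 × 44.06 s = 322.2 s

Δt ≈ 322.2 s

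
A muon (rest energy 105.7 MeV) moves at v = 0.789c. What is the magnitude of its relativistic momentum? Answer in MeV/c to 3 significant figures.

γ = 1/√(1 − 0.789²) = 1.6276
p = γβm₀c = 1.6276 × 0.789 × 105.7 MeV/c = 136 MeV/c

p ≈ 136 MeV/c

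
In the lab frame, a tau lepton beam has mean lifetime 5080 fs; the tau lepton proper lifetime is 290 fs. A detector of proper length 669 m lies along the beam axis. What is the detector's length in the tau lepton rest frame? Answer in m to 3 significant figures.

Time dilation ⇒ γ = Δt/τ₀ = 5080/290 = 17.517
Length contraction: L = L₀/γ = 669/17.517 = 38.2 m

L ≈ 38.2 m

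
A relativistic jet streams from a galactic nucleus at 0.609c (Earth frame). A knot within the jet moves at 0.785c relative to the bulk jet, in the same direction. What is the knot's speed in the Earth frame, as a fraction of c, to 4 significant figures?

Relativistic velocity addition: u = (u' + v)/(1 + u'v/c²)
= (0.785 + 0.609)/(1 + 0.785×0.609) = 1.394/1.47806 = 0.9431

u ≈ 0.9431c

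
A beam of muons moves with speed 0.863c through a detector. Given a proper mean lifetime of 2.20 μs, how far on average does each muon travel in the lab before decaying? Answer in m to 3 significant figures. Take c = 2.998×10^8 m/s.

d ≈ 1130 m

γ = 1/√(1 − 0.863²) = 1.9794
Dilated lifetime: Δt = γτ₀ = 1.9794 × 2.20 μs = 4.3547 μs
d = vΔt = 0.863c × 4.3547 μs = 2.5873×10^8 m/s × 4.3547×10^-6 s = 1130 m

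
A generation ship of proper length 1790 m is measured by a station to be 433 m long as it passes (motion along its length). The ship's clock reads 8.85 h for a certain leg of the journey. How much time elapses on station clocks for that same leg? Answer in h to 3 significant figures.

Length contraction ⇒ γ = L₀/L = 1790/433 = 4.1339
Time dilation: Δt = γτ₀ = 4.1339 × 8.85 h = 36.6 h

Δt ≈ 36.6 h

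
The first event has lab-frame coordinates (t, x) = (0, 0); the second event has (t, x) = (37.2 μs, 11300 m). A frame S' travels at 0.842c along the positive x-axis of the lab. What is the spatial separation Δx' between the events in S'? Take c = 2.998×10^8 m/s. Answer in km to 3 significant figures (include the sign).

γ = 1/√(1 − 0.842²) = 1.8536
Δx' = γ(Δx − vΔt) = 1.8536 × (11300 m − 0.842×(2.998×10^8 m/s)×37.2×10^-6 s)
= 1.8536 × (1909.5 m) = 3.54 km

Δx' ≈ 3.54 km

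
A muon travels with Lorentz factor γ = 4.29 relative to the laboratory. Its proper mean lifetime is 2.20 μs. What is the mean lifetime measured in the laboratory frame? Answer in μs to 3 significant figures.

γ = 4.29 (given)
Time dilation: Δt = γτ₀ = 4.29 × 2.20 μs = 9.44 μs

Δt ≈ 9.44 μs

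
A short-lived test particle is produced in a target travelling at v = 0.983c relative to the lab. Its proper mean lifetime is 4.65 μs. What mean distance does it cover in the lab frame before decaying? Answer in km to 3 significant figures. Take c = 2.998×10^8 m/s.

d ≈ 7.46 km

γ = 1/√(1 − 0.983²) = 5.4465
Dilated lifetime: Δt = γτ₀ = 5.4465 × 4.65 μs = 25.326 μs
d = vΔt = 0.983c × 25.326 μs = 2.9470×10^8 m/s × 2.5326×10^-5 s = 7.46 km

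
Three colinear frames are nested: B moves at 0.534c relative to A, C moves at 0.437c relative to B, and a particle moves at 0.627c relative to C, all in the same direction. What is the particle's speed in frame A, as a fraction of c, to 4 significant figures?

u ≈ 0.9469c

Compose boost 2: (0.437 + 0.534)/(1 + 0.437×0.534) = 0.9710/1.23336 = 0.787282
Compose boost 3: (0.627 + 0.787282)/(1 + 0.627×0.787282) = 1.41428/1.49363 = 0.9469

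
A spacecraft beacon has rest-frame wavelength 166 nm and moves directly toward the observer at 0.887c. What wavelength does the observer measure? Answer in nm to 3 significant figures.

Relativistic Doppler: λ_obs = λ_src √((1−β)/(1+β))
= 166 × √(0.11300/1.8870) = 166 × 0.24471 = 40.6 nm

λ_obs ≈ 40.6 nm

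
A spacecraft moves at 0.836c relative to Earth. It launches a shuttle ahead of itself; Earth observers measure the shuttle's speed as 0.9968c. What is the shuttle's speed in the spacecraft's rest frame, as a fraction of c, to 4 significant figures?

u' ≈ 0.9648c

Inverse velocity addition: u' = (u − v)/(1 − uv/c²)
= (0.9968 − 0.836)/(1 − 0.9968×0.836) = 0.1608/0.166675 = 0.9648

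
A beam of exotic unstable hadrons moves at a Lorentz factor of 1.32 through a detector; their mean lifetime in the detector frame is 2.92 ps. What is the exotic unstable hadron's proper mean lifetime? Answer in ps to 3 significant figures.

τ₀ ≈ 2.21 ps

γ = 1.32 (given)
Proper time: τ₀ = Δt/γ = 2.92/1.32 = 2.21 ps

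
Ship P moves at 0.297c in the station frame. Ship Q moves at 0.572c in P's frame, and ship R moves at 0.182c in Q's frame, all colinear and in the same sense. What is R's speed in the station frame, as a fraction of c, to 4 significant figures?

u ≈ 0.8147c

Compose boost 2: (0.572 + 0.297)/(1 + 0.572×0.297) = 0.8690/1.16988 = 0.742809
Compose boost 3: (0.182 + 0.742809)/(1 + 0.182×0.742809) = 0.924809/1.13519 = 0.8147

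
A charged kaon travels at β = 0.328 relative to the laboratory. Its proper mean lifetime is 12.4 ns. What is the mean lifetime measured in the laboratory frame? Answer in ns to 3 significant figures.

Δt ≈ 13.1 ns

γ = 1/√(1 − 0.328²) = 1.0586
Time dilation: Δt = γτ₀ = 1.0586 × 12.4 ns = 13.1 ns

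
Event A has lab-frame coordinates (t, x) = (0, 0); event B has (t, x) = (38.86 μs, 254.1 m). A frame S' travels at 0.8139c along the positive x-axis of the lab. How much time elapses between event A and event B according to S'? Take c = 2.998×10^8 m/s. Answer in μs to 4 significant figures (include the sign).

Δt' ≈ 65.70 μs

γ = 1/√(1 − 0.8139²) = 1.72116
Δt' = γ(Δt − vΔx/c²) = 1.72116 × (38.86 μs − 0.8139×254.1 m / (2.998×10^8 m/s))
= 1.72116 × (38.1702 μs) = 65.70 μs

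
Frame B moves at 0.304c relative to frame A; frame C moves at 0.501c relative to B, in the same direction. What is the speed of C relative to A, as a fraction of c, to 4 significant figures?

Compose boost 2: (0.501 + 0.304)/(1 + 0.501×0.304) = 0.8050/1.15230 = 0.6986

u ≈ 0.6986c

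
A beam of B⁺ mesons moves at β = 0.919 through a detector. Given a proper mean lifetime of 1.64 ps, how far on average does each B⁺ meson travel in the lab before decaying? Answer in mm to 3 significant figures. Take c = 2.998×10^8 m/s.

d ≈ 1.15 mm

γ = 1/√(1 − 0.919²) = 2.5364
Dilated lifetime: Δt = γτ₀ = 2.5364 × 1.64 ps = 4.1597 ps
d = vΔt = 0.919c × 4.1597 ps = 2.7552×10^8 m/s × 4.1597×10^-12 s = 1.15 mm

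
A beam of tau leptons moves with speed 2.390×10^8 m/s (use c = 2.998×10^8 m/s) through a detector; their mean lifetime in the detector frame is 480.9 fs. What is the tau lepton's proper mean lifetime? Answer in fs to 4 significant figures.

β = v/c = 2.390×10^8 / 2.998×10^8 = 0.797198
γ = 1/√(1 − 0.797198²) = 1.65640
Proper time: τ₀ = Δt/γ = 480.9/1.65640 = 290.3 fs

τ₀ ≈ 290.3 fs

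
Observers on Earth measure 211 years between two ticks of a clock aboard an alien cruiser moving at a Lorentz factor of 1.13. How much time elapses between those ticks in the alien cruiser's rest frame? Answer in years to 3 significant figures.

τ₀ ≈ 187 years

γ = 1.13 (given)
Proper time: τ₀ = Δt/γ = 211/1.13 = 187 years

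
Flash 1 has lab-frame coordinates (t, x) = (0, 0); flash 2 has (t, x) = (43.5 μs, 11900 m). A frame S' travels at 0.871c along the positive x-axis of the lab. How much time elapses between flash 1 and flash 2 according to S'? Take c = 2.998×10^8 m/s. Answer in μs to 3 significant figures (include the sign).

γ = 1/√(1 − 0.871²) = 2.0355
Δt' = γ(Δt − vΔx/c²) = 2.0355 × (43.5 μs − 0.871×11900 m / (2.998×10^8 m/s))
= 2.0355 × (8.9273 μs) = 18.2 μs

Δt' ≈ 18.2 μs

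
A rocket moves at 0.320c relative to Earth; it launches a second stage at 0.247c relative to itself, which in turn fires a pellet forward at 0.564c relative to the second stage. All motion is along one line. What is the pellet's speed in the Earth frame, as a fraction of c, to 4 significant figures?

u ≈ 0.8404c

Compose boost 2: (0.247 + 0.320)/(1 + 0.247×0.320) = 0.5670/1.07904 = 0.525467
Compose boost 3: (0.564 + 0.525467)/(1 + 0.564×0.525467) = 1.08947/1.29636 = 0.8404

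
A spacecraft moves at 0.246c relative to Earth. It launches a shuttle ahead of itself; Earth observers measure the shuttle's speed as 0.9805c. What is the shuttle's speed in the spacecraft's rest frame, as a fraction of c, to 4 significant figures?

u' ≈ 0.9680c

Inverse velocity addition: u' = (u − v)/(1 − uv/c²)
= (0.9805 − 0.246)/(1 − 0.9805×0.246) = 0.7345/0.758797 = 0.9680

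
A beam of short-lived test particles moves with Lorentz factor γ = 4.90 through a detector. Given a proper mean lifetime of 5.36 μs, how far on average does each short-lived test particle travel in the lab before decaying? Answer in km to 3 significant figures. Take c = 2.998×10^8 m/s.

d ≈ 7.71 km

β = √(1 − 1/γ²) = √(1 − 1/4.90²) = 0.97895
Dilated lifetime: Δt = γτ₀ = 4.90 × 5.36 μs = 26.264 μs
d = vΔt = 0.97895c × 26.264 μs = 2.9349×10^8 m/s × 2.6264×10^-5 s = 7.71 km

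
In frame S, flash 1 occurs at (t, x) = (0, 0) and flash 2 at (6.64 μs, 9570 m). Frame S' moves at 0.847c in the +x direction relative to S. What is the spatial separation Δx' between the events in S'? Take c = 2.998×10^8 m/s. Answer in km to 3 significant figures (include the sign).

Δx' ≈ 14.8 km

γ = 1/√(1 − 0.847²) = 1.8811
Δx' = γ(Δx − vΔt) = 1.8811 × (9570 m − 0.847×(2.998×10^8 m/s)×6.64×10^-6 s)
= 1.8811 × (7883.9 m) = 14.8 km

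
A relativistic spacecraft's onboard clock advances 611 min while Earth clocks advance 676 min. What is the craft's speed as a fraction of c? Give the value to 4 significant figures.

γ = Δt/τ₀ = 676/611 = 1.10638
β = √(1 − 1/γ²) = √(1 − 1/1.10638²) = 0.4279

β ≈ 0.4279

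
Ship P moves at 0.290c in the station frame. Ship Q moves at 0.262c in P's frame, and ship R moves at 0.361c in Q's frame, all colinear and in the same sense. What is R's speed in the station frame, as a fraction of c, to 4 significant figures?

u ≈ 0.7374c

Compose boost 2: (0.262 + 0.290)/(1 + 0.262×0.290) = 0.5520/1.07598 = 0.513021
Compose boost 3: (0.361 + 0.513021)/(1 + 0.361×0.513021) = 0.874021/1.18520 = 0.7374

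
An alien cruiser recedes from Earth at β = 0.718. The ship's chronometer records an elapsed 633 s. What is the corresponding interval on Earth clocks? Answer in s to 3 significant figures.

γ = 1/√(1 − 0.718²) = 1.4367
Time dilation: Δt = γτ₀ = 1.4367 × 633 s = 909 s

Δt ≈ 909 s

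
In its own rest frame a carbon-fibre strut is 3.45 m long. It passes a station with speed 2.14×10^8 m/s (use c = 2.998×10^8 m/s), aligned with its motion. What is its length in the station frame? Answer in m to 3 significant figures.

β = v/c = 2.14×10^8 / 2.998×10^8 = 0.71381
γ = 1/√(1 − 0.71381²) = 1.4279
Length contraction: L = L₀/γ = 3.45/1.4279 = 2.42 m

L ≈ 2.42 m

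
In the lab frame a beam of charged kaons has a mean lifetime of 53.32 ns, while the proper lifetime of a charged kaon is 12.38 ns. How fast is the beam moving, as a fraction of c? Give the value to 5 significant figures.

β ≈ 0.97267

γ = Δt/τ₀ = 53.32/12.38 = 4.306947
β = √(1 − 1/γ²) = √(1 − 1/4.306947²) = 0.97267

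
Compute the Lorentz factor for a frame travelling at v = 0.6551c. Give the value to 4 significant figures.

γ = 1/√(1 − β²) = 1/√(1 − 0.6551²) = 1/√(0.570844) = 1.324

γ ≈ 1.324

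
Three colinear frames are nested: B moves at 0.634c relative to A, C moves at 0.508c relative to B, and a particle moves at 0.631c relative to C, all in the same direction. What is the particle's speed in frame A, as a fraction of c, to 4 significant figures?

u ≈ 0.9675c

Compose boost 2: (0.508 + 0.634)/(1 + 0.508×0.634) = 1.142/1.32207 = 0.863796
Compose boost 3: (0.631 + 0.863796)/(1 + 0.631×0.863796) = 1.49480/1.54506 = 0.9675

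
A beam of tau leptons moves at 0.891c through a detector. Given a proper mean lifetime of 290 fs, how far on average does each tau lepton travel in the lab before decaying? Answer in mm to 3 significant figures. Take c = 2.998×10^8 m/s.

d ≈ 0.171 mm

γ = 1/√(1 − 0.891²) = 2.2026
Dilated lifetime: Δt = γτ₀ = 2.2026 × 290 fs = 638.76 fs
d = vΔt = 0.891c × 638.76 fs = 2.6712×10^8 m/s × 6.3876×10^-13 s = 0.171 mm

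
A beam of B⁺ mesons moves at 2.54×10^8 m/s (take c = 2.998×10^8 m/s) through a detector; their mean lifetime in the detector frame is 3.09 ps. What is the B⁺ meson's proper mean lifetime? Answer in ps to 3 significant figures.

τ₀ ≈ 1.64 ps

β = v/c = 2.54×10^8 / 2.998×10^8 = 0.84723
γ = 1/√(1 − 0.84723²) = 1.8824
Proper time: τ₀ = Δt/γ = 3.09/1.8824 = 1.64 ps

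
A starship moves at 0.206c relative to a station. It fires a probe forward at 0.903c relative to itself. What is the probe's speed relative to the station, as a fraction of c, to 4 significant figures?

Relativistic velocity addition: u = (u' + v)/(1 + u'v/c²)
= (0.903 + 0.206)/(1 + 0.903×0.206) = 1.109/1.18602 = 0.9351

u ≈ 0.9351c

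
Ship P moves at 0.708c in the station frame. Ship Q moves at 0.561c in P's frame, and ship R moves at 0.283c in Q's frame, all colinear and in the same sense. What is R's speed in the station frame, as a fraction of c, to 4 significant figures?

Compose boost 2: (0.561 + 0.708)/(1 + 0.561×0.708) = 1.269/1.39719 = 0.908253
Compose boost 3: (0.283 + 0.908253)/(1 + 0.283×0.908253) = 1.19125/1.25704 = 0.9477

u ≈ 0.9477c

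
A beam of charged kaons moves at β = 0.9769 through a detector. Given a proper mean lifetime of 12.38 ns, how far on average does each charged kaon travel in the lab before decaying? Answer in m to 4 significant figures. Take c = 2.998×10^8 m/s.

d ≈ 16.97 m

γ = 1/√(1 − 0.9769²) = 4.67952
Dilated lifetime: Δt = γτ₀ = 4.67952 × 12.38 ns = 57.9325 ns
d = vΔt = 0.9769c × 57.9325 ns = 2.92875×10^8 m/s × 5.79325×10^-8 s = 16.97 m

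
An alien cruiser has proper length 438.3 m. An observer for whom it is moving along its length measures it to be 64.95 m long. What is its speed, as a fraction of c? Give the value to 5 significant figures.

β ≈ 0.98896

γ = L₀/L = 438.3/64.95 = 6.748268
β = √(1 − 1/γ²) = 0.98896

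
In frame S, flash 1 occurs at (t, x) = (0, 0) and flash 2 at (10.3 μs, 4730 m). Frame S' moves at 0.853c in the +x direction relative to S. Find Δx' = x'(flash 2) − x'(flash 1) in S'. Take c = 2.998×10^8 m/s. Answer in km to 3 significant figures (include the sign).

Δx' ≈ 4.02 km

γ = 1/√(1 − 0.853²) = 1.9160
Δx' = γ(Δx − vΔt) = 1.9160 × (4730 m − 0.853×(2.998×10^8 m/s)×10.3×10^-6 s)
= 1.9160 × (2096.0 m) = 4.02 km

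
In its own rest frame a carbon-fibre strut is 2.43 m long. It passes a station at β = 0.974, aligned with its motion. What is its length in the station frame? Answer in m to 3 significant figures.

L ≈ 0.551 m

γ = 1/√(1 − 0.974²) = 4.4141
Length contraction: L = L₀/γ = 2.43/4.4141 = 0.551 m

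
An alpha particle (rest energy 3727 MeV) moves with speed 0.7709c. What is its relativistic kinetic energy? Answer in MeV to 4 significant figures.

K ≈ 2124 MeV

γ = 1/√(1 − 0.7709²) = 1.56997
K = (γ − 1)m₀c² = (1.56997 − 1) × 3727 MeV = 0.569967 × 3727 MeV = 2124 MeV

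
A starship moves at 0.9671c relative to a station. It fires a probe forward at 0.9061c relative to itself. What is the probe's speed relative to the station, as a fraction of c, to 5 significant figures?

u ≈ 0.99835c

Relativistic velocity addition: u = (u' + v)/(1 + u'v/c²)
= (0.9061 + 0.9671)/(1 + 0.9061×0.9671) = 1.8732/1.876289 = 0.99835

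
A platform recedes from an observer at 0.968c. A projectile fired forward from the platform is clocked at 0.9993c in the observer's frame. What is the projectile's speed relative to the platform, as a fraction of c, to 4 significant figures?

Inverse velocity addition: u' = (u − v)/(1 − uv/c²)
= (0.9993 − 0.968)/(1 − 0.9993×0.968) = 0.03130/0.0326776 = 0.9578

u' ≈ 0.9578c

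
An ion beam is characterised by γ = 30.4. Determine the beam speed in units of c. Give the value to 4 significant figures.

β = √(1 − 1/γ²) = √(1 − 1/30.4²) = √(0.998918) = 0.9995

β ≈ 0.9995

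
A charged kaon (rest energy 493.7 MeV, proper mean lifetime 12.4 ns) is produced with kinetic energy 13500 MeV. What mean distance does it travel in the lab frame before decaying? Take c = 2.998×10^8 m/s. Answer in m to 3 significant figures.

γ = 1 + K/(m₀c²) = 1 + 13500/493.7 = 28.345
β = √(1 − 1/γ²) = 0.99938
Dilated lifetime: γτ₀ = 28.345 × 12.4 ns = 351.47 ns
d = βc·γτ₀ = 0.99938 × (2.998×10^8 m/s) × 3.5147×10^-7 s = 105 m

d ≈ 105 m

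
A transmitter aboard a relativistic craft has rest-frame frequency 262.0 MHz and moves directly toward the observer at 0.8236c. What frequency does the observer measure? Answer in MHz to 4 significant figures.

Relativistic Doppler: f_obs = f_src √((1+β)/(1−β))
= 262.0 × √(1.82360/0.176400) = 262.0 × 3.21526 = 842.4 MHz

f_obs ≈ 842.4 MHz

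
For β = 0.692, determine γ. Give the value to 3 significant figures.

γ = 1/√(1 − β²) = 1/√(1 − 0.692²) = 1/√(0.52114) = 1.39

γ ≈ 1.39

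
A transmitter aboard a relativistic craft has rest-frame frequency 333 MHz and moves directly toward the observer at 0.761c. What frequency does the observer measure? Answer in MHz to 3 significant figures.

f_obs ≈ 904 MHz

Relativistic Doppler: f_obs = f_src √((1+β)/(1−β))
= 333 × √(1.7610/0.23900) = 333 × 2.7144 = 904 MHz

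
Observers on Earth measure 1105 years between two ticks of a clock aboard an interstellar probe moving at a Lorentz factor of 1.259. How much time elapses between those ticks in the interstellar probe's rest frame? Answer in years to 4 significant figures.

τ₀ ≈ 877.7 years

γ = 1.259 (given)
Proper time: τ₀ = Δt/γ = 1105/1.259 = 877.7 years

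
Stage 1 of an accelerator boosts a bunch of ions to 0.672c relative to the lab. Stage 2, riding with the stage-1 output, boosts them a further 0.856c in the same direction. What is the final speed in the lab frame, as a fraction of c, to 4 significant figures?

u ≈ 0.9700c

Compose boost 2: (0.856 + 0.672)/(1 + 0.856×0.672) = 1.528/1.57523 = 0.9700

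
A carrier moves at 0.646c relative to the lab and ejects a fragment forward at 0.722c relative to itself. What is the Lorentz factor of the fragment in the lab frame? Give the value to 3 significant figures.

u_lab = (0.722 + 0.646)/(1 + 0.722×0.646) = 1.368/1.46641 = 0.932889
γ = 1/√(1 − 0.932889²) = 2.78

γ ≈ 2.78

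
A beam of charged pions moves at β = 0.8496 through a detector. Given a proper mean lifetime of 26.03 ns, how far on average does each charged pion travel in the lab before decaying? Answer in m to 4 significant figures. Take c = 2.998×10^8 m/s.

d ≈ 12.57 m

γ = 1/√(1 − 0.8496²) = 1.89599
Dilated lifetime: Δt = γτ₀ = 1.89599 × 26.03 ns = 49.3527 ns
d = vΔt = 0.8496c × 49.3527 ns = 2.54710×10^8 m/s × 4.93527×10^-8 s = 12.57 m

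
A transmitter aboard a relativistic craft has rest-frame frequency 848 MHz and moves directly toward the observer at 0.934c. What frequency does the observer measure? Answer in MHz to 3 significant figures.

f_obs ≈ 4590 MHz

Relativistic Doppler: f_obs = f_src √((1+β)/(1−β))
= 848 × √(1.9340/0.066000) = 848 × 5.4132 = 4590 MHz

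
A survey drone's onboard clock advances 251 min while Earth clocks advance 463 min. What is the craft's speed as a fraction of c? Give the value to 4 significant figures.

β ≈ 0.8403

γ = Δt/τ₀ = 463/251 = 1.84462
β = √(1 − 1/γ²) = √(1 − 1/1.84462²) = 0.8403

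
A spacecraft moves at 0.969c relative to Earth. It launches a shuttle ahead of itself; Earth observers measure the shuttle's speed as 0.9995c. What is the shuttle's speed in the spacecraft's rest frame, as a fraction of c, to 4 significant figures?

Inverse velocity addition: u' = (u − v)/(1 − uv/c²)
= (0.9995 − 0.969)/(1 − 0.9995×0.969) = 0.03050/0.0314845 = 0.9687

u' ≈ 0.9687c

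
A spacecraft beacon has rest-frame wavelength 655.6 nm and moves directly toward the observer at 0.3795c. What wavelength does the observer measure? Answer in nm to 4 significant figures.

λ_obs ≈ 439.7 nm

Relativistic Doppler: λ_obs = λ_src √((1−β)/(1+β))
= 655.6 × √(0.620500/1.37950) = 655.6 × 0.670672 = 439.7 nm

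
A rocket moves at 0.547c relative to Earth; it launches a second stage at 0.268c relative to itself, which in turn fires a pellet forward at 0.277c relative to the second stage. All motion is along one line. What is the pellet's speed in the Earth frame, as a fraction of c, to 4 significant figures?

Compose boost 2: (0.268 + 0.547)/(1 + 0.268×0.547) = 0.8150/1.14660 = 0.710800
Compose boost 3: (0.277 + 0.710800)/(1 + 0.277×0.710800) = 0.987800/1.19689 = 0.8253

u ≈ 0.8253c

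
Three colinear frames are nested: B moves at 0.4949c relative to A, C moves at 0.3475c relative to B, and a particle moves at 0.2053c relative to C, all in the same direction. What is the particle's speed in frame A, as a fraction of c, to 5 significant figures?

Compose boost 2: (0.3475 + 0.4949)/(1 + 0.3475×0.4949) = 0.84240/1.171978 = 0.7187850
Compose boost 3: (0.2053 + 0.7187850)/(1 + 0.2053×0.7187850) = 0.9240850/1.147567 = 0.80526

u ≈ 0.80526c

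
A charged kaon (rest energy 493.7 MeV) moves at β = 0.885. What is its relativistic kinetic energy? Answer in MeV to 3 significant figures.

K ≈ 567 MeV

γ = 1/√(1 − 0.885²) = 2.1478
K = (γ − 1)m₀c² = (2.1478 − 1) × 493.7 MeV = 1.1478 × 493.7 MeV = 567 MeV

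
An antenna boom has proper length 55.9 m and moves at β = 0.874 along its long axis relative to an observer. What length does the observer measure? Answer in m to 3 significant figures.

L ≈ 27.2 m

γ = 1/√(1 − 0.874²) = 2.0579
Length contraction: L = L₀/γ = 55.9/2.0579 = 27.2 m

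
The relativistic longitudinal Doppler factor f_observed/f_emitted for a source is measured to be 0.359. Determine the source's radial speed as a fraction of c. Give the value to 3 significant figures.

f_obs/f_src = √((1−β)/(1+β)) = 0.359  ⇒  (1−β)/(1+β) = 0.12888
β = |1 − D²|/(1 + D²) = |1 − 0.12888|/(1 + 0.12888) = 0.772

β ≈ 0.772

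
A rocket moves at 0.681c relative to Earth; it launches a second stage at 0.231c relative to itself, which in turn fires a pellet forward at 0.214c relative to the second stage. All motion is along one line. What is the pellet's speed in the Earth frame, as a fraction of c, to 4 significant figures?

u ≈ 0.8574c

Compose boost 2: (0.231 + 0.681)/(1 + 0.231×0.681) = 0.9120/1.15731 = 0.788034
Compose boost 3: (0.214 + 0.788034)/(1 + 0.214×0.788034) = 1.00203/1.16864 = 0.8574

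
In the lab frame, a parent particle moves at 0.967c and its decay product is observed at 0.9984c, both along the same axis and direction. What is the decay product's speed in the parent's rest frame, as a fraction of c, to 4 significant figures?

Inverse velocity addition: u' = (u − v)/(1 − uv/c²)
= (0.9984 − 0.967)/(1 − 0.9984×0.967) = 0.03140/0.0345472 = 0.9089

u' ≈ 0.9089c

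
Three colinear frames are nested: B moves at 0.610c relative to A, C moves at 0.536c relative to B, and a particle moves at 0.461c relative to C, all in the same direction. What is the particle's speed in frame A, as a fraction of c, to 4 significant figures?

Compose boost 2: (0.536 + 0.610)/(1 + 0.536×0.610) = 1.146/1.32696 = 0.863628
Compose boost 3: (0.461 + 0.863628)/(1 + 0.461×0.863628) = 1.32463/1.39813 = 0.9474

u ≈ 0.9474c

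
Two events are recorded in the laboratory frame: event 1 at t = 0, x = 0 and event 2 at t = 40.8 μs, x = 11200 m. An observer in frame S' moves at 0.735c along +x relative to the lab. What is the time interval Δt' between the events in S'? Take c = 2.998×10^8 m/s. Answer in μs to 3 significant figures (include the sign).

γ = 1/√(1 − 0.735²) = 1.4748
Δt' = γ(Δt − vΔx/c²) = 1.4748 × (40.8 μs − 0.735×11200 m / (2.998×10^8 m/s))
= 1.4748 × (13.342 μs) = 19.7 μs

Δt' ≈ 19.7 μs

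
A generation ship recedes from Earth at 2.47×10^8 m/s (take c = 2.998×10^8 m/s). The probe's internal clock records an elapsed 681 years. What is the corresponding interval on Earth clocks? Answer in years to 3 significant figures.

Δt ≈ 1200 years

β = v/c = 2.47×10^8 / 2.998×10^8 = 0.82388
γ = 1/√(1 − 0.82388²) = 1.7644
Time dilation: Δt = γτ₀ = 1.7644 × 681 years = 1200 years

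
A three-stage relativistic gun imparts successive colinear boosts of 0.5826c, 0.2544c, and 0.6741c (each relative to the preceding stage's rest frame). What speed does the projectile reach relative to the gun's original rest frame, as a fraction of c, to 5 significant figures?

u ≈ 0.94077c

Compose boost 2: (0.2544 + 0.5826)/(1 + 0.2544×0.5826) = 0.83700/1.148213 = 0.7289585
Compose boost 3: (0.6741 + 0.7289585)/(1 + 0.6741×0.7289585) = 1.403059/1.491391 = 0.94077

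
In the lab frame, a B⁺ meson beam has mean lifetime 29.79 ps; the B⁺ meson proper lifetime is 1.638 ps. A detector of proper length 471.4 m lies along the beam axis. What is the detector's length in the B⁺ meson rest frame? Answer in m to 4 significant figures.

L ≈ 25.92 m

Time dilation ⇒ γ = Δt/τ₀ = 29.79/1.638 = 18.1868
Length contraction: L = L₀/γ = 471.4/18.1868 = 25.92 m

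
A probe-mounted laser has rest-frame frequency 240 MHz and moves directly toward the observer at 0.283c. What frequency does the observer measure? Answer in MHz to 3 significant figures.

f_obs ≈ 321 MHz

Relativistic Doppler: f_obs = f_src √((1+β)/(1−β))
= 240 × √(1.2830/0.71700) = 240 × 1.3377 = 321 MHz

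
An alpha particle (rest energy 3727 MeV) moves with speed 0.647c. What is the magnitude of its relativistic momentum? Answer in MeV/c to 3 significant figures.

p ≈ 3160 MeV/c

γ = 1/√(1 − 0.647²) = 1.3115
p = γβm₀c = 1.3115 × 0.647 × 3727 MeV/c = 3160 MeV/c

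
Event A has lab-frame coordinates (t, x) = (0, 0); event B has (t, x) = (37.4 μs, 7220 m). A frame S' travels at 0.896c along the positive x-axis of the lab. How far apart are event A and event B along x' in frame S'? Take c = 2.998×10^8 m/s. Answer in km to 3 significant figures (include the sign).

γ = 1/√(1 − 0.896²) = 2.2520
Δx' = γ(Δx − vΔt) = 2.2520 × (7220 m − 0.896×(2.998×10^8 m/s)×37.4×10^-6 s)
= 2.2520 × (-2826.4 m) = -6.37 km

Δx' ≈ -6.37 km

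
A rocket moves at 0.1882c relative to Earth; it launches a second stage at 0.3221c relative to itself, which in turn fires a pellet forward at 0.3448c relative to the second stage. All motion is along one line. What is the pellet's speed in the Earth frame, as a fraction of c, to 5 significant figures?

u ≈ 0.70841c

Compose boost 2: (0.3221 + 0.1882)/(1 + 0.3221×0.1882) = 0.51030/1.060619 = 0.4811340
Compose boost 3: (0.3448 + 0.4811340)/(1 + 0.3448×0.4811340) = 0.8259340/1.165895 = 0.70841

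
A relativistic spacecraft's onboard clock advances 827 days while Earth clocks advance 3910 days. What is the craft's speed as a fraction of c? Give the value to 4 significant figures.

β ≈ 0.9774

γ = Δt/τ₀ = 3910/827 = 4.72793
β = √(1 − 1/γ²) = √(1 − 1/4.72793²) = 0.9774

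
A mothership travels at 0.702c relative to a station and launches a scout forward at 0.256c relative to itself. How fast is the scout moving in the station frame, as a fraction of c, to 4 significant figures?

Compose boost 2: (0.256 + 0.702)/(1 + 0.256×0.702) = 0.9580/1.17971 = 0.8121

u ≈ 0.8121c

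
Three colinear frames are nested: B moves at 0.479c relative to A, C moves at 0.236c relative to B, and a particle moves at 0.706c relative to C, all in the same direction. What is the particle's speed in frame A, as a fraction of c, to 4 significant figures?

Compose boost 2: (0.236 + 0.479)/(1 + 0.236×0.479) = 0.7150/1.11304 = 0.642383
Compose boost 3: (0.706 + 0.642383)/(1 + 0.706×0.642383) = 1.34838/1.45352 = 0.9277

u ≈ 0.9277c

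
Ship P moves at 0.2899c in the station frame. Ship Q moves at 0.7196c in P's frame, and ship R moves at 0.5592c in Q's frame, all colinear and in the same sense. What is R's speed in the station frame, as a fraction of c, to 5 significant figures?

u ≈ 0.95050c

Compose boost 2: (0.7196 + 0.2899)/(1 + 0.7196×0.2899) = 1.0095/1.208612 = 0.8352556
Compose boost 3: (0.5592 + 0.8352556)/(1 + 0.5592×0.8352556) = 1.394456/1.467075 = 0.95050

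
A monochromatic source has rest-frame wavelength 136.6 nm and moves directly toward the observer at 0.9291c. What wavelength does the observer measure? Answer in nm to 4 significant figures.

λ_obs ≈ 26.19 nm

Relativistic Doppler: λ_obs = λ_src √((1−β)/(1+β))
= 136.6 × √(0.0709000/1.92910) = 136.6 × 0.191710 = 26.19 nm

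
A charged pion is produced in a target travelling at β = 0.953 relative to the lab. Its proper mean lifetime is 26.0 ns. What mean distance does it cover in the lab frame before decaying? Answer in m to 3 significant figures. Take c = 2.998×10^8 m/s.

γ = 1/√(1 − 0.953²) = 3.3007
Dilated lifetime: Δt = γτ₀ = 3.3007 × 26.0 ns = 85.817 ns
d = vΔt = 0.953c × 85.817 ns = 2.8571×10^8 m/s × 8.5817×10^-8 s = 24.5 m

d ≈ 24.5 m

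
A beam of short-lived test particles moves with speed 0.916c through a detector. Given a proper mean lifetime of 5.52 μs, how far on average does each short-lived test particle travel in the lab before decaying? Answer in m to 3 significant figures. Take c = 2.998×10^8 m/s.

d ≈ 3780 m

γ = 1/√(1 − 0.916²) = 2.4927
Dilated lifetime: Δt = γτ₀ = 2.4927 × 5.52 μs = 13.759 μs
d = vΔt = 0.916c × 13.759 μs = 2.7462×10^8 m/s × 1.3759×10^-5 s = 3780 m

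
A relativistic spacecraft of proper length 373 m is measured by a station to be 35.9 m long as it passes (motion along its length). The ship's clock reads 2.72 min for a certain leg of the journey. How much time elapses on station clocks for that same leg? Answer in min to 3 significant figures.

Δt ≈ 28.3 min

Length contraction ⇒ γ = L₀/L = 373/35.9 = 10.390
Time dilation: Δt = γτ₀ = 10.390 × 2.72 min = 28.3 min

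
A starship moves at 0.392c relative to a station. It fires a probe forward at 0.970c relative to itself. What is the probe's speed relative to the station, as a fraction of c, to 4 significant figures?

u ≈ 0.9868c

Relativistic velocity addition: u = (u' + v)/(1 + u'v/c²)
= (0.970 + 0.392)/(1 + 0.970×0.392) = 1.362/1.38024 = 0.9868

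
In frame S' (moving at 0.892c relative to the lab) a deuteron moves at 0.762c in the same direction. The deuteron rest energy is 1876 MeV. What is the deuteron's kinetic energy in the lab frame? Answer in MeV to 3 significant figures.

K ≈ 8890 MeV

u_lab = (0.762 + 0.892)/(1 + 0.762×0.892) = 0.984697
γ = 1/√(1 − 0.984697²) = 5.7381
K = (γ − 1)m₀c² = (5.7381 − 1) × 1876 = 4.7381 × 1876 = 8890 MeV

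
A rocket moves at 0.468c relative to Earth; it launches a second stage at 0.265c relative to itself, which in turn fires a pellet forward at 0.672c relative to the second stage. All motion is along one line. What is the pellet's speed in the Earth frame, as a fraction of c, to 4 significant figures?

Compose boost 2: (0.265 + 0.468)/(1 + 0.265×0.468) = 0.7330/1.12402 = 0.652124
Compose boost 3: (0.672 + 0.652124)/(1 + 0.672×0.652124) = 1.32412/1.43823 = 0.9207

u ≈ 0.9207c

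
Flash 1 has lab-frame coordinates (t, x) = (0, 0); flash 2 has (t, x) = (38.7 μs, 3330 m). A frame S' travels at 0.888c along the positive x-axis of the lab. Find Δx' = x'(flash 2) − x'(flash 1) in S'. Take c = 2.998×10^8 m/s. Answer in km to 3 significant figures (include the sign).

Δx' ≈ -15.2 km

γ = 1/√(1 − 0.888²) = 2.1747
Δx' = γ(Δx − vΔt) = 2.1747 × (3330 m − 0.888×(2.998×10^8 m/s)×38.7×10^-6 s)
= 2.1747 × (-6972.8 m) = -15.2 km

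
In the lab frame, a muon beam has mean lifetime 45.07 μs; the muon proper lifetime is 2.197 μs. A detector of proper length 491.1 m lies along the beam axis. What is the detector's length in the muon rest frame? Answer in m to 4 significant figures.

L ≈ 23.94 m

Time dilation ⇒ γ = Δt/τ₀ = 45.07/2.197 = 20.5143
Length contraction: L = L₀/γ = 491.1/20.5143 = 23.94 m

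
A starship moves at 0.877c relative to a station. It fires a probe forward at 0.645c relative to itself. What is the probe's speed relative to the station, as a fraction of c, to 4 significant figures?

u ≈ 0.9721c

Relativistic velocity addition: u = (u' + v)/(1 + u'v/c²)
= (0.645 + 0.877)/(1 + 0.645×0.877) = 1.522/1.56567 = 0.9721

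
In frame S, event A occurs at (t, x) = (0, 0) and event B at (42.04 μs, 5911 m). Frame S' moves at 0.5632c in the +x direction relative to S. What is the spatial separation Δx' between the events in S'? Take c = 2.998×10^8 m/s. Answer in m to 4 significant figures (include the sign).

γ = 1/√(1 − 0.5632²) = 1.21018
Δx' = γ(Δx − vΔt) = 1.21018 × (5911 m − 0.5632×(2.998×10^8 m/s)×42.04×10^-6 s)
= 1.21018 × (-1187.34 m) = -1437 m

Δx' ≈ -1437 m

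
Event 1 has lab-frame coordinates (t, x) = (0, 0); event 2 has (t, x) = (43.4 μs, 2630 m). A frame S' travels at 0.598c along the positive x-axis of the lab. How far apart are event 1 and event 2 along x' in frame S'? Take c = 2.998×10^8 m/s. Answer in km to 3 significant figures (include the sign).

Δx' ≈ -6.43 km

γ = 1/√(1 − 0.598²) = 1.2477
Δx' = γ(Δx − vΔt) = 1.2477 × (2630 m − 0.598×(2.998×10^8 m/s)×43.4×10^-6 s)
= 1.2477 × (-5150.8 m) = -6.43 km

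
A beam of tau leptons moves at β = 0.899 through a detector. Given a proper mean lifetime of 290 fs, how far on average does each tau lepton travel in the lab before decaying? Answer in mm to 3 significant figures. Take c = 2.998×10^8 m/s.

γ = 1/√(1 − 0.899²) = 2.2834
Dilated lifetime: Δt = γτ₀ = 2.2834 × 290 fs = 662.18 fs
d = vΔt = 0.899c × 662.18 fs = 2.6952×10^8 m/s × 6.6218×10^-13 s = 0.178 mm

d ≈ 0.178 mm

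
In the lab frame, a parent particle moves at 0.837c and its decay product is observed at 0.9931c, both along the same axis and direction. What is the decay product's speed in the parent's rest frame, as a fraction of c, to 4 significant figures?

Inverse velocity addition: u' = (u − v)/(1 − uv/c²)
= (0.9931 − 0.837)/(1 − 0.9931×0.837) = 0.1561/0.168775 = 0.9249

u' ≈ 0.9249c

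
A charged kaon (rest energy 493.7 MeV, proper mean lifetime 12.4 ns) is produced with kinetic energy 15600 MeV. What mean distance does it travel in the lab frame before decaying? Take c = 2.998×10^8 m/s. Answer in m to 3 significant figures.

d ≈ 121 m

γ = 1 + K/(m₀c²) = 1 + 15600/493.7 = 32.598
β = √(1 − 1/γ²) = 0.99953
Dilated lifetime: γτ₀ = 32.598 × 12.4 ns = 404.22 ns
d = βc·γτ₀ = 0.99953 × (2.998×10^8 m/s) × 4.0422×10^-7 s = 121 m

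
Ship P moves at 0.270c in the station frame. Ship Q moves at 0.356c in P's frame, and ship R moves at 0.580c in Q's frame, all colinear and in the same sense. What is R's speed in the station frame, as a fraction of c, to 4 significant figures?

u ≈ 0.8647c

Compose boost 2: (0.356 + 0.270)/(1 + 0.356×0.270) = 0.6260/1.09612 = 0.571105
Compose boost 3: (0.580 + 0.571105)/(1 + 0.580×0.571105) = 1.15111/1.33124 = 0.8647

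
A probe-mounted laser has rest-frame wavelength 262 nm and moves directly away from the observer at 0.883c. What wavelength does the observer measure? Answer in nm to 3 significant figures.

Relativistic Doppler: λ_obs = λ_src √((1+β)/(1−β))
= 262 × √(1.8830/0.11700) = 262 × 4.0117 = 1050 nm

λ_obs ≈ 1050 nm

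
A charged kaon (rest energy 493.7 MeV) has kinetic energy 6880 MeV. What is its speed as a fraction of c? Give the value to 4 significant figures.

γ = 1 + K/(m₀c²) = 1 + 6880/493.7 = 14.9356
β = √(1 − 1/γ²) = 0.9978

β ≈ 0.9978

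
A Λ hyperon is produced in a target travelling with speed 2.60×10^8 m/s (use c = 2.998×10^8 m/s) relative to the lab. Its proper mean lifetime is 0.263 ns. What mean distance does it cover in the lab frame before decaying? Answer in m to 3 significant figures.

d ≈ 0.137 m

β = v/c = 2.60×10^8 / 2.998×10^8 = 0.86724
γ = 1/√(1 − 0.86724²) = 2.0085
Dilated lifetime: Δt = γτ₀ = 2.0085 × 0.263 ns = 0.52824 ns
d = vΔt = 0.86724c × 0.52824 ns = 2.6000×10^8 m/s × 5.2824×10^-10 s = 0.137 m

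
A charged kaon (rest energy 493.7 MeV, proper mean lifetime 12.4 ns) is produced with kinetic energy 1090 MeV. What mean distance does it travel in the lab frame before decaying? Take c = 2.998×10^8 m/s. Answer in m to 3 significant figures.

γ = 1 + K/(m₀c²) = 1 + 1090/493.7 = 3.2078
β = √(1 − 1/γ²) = 0.95017
Dilated lifetime: γτ₀ = 3.2078 × 12.4 ns = 39.777 ns
d = βc·γτ₀ = 0.95017 × (2.998×10^8 m/s) × 3.9777×10^-8 s = 11.3 m

d ≈ 11.3 m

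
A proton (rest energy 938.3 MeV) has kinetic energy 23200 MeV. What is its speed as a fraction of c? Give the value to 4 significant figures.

β ≈ 0.9992

γ = 1 + K/(m₀c²) = 1 + 23200/938.3 = 25.7256
β = √(1 − 1/γ²) = 0.9992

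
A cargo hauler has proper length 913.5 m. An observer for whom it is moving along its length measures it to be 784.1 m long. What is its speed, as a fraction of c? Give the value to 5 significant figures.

γ = L₀/L = 913.5/784.1 = 1.165030
β = √(1 − 1/γ²) = 0.51307

β ≈ 0.51307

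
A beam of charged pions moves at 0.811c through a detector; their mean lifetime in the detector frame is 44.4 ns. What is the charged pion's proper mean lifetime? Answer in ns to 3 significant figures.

τ₀ ≈ 26.0 ns

γ = 1/√(1 − 0.811²) = 1.7093
Proper time: τ₀ = Δt/γ = 44.4/1.7093 = 26.0 ns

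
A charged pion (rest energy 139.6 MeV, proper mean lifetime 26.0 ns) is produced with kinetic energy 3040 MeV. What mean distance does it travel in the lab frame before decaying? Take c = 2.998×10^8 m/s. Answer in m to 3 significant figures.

d ≈ 177 m

γ = 1 + K/(m₀c²) = 1 + 3040/139.6 = 22.777
β = √(1 − 1/γ²) = 0.99904
Dilated lifetime: γτ₀ = 22.777 × 26.0 ns = 592.19 ns
d = βc·γτ₀ = 0.99904 × (2.998×10^8 m/s) × 5.9219×10^-7 s = 177 m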